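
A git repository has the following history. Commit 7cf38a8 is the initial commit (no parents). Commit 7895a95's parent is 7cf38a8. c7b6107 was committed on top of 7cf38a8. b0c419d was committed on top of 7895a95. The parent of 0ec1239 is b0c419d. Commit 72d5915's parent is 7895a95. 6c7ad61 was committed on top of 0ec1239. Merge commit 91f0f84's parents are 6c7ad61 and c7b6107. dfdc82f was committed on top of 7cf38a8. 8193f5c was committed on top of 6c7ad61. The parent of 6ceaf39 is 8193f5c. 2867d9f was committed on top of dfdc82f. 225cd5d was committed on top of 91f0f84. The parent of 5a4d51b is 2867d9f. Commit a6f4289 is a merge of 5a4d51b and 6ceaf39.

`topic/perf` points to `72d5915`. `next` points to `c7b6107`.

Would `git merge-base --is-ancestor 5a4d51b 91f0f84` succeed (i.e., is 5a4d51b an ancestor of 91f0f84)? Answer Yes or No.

Ancestors of 91f0f84: {0ec1239, 6c7ad61, 7895a95, 7cf38a8, 91f0f84, b0c419d, c7b6107}.
5a4d51b is not in that set, so it is not an ancestor of 91f0f84.

No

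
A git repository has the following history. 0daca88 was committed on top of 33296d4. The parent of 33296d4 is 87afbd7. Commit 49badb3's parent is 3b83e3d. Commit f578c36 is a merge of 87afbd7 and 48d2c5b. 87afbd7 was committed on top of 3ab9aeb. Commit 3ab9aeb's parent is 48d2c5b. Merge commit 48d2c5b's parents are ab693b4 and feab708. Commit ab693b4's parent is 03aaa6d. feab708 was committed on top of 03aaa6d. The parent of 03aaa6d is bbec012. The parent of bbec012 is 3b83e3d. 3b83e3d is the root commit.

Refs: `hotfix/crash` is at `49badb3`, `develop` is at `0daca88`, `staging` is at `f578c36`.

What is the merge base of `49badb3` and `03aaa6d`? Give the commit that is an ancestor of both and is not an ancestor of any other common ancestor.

3b83e3d

Ancestors of 49badb3: {3b83e3d, 49badb3}.
Ancestors of 03aaa6d: {03aaa6d, 3b83e3d, bbec012}.
Common ancestors: {3b83e3d}.
The only common ancestor is 3b83e3d, so it is the merge base.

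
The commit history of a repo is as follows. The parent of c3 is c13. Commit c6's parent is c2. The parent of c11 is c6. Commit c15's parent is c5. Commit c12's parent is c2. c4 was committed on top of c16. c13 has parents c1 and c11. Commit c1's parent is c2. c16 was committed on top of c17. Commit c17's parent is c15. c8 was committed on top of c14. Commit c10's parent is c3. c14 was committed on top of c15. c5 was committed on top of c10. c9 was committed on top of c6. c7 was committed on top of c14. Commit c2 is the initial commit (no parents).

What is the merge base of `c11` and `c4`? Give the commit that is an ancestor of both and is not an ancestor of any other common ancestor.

c11

Ancestors of c11: {c11, c2, c6}.
Ancestors of c4: {c1, c10, c11, c13, c15, c16, c17, c2, c3, c4, c5, c6}.
Common ancestors: {c11, c2, c6}.
Among these, c11 is not an ancestor of any other common ancestor — it is the merge base.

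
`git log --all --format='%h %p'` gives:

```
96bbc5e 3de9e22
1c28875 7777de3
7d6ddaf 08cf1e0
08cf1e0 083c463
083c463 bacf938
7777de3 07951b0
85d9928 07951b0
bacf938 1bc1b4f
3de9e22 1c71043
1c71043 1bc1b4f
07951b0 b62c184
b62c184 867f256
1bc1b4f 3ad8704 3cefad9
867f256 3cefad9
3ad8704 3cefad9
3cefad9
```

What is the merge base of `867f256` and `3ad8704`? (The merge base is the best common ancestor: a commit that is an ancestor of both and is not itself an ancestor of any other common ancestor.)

Ancestors of 867f256: {3cefad9, 867f256}.
Ancestors of 3ad8704: {3ad8704, 3cefad9}.
Common ancestors: {3cefad9}.
The only common ancestor is 3cefad9, so it is the merge base.

3cefad9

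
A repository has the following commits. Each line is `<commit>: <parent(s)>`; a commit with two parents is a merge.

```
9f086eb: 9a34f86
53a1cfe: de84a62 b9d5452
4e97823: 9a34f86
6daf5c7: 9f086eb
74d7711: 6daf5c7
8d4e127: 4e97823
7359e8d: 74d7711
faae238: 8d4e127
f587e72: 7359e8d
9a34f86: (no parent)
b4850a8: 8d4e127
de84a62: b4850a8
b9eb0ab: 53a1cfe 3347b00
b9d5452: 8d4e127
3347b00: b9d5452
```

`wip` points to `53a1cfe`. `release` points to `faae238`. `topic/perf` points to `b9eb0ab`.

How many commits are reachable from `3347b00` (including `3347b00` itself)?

5

Walking parent pointers from 3347b00: reachable set = {3347b00, 4e97823, 8d4e127, 9a34f86, b9d5452}.
That is 5 commits.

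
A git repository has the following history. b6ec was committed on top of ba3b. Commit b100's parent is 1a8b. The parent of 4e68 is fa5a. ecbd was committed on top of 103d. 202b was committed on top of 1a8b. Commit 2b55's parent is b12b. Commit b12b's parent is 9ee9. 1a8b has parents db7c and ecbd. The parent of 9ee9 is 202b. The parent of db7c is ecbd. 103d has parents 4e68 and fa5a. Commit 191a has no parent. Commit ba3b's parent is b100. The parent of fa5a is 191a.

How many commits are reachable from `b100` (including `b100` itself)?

Walking parent pointers from b100: reachable set = {103d, 191a, 1a8b, 4e68, b100, db7c, ecbd, fa5a}.
That is 8 commits.

8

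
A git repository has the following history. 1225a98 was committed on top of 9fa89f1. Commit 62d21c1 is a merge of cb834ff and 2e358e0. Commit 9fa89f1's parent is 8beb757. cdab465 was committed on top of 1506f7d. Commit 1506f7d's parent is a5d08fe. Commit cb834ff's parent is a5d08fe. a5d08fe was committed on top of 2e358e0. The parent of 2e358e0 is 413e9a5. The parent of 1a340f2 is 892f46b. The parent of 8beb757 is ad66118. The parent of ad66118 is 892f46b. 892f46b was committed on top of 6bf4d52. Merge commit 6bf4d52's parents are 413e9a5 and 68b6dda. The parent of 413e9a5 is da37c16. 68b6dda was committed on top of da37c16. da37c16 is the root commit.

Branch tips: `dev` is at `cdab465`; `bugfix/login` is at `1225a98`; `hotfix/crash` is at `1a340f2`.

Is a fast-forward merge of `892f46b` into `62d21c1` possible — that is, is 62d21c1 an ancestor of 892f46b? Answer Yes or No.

No

A fast-forward from 62d21c1 to 892f46b is possible iff 62d21c1 is an ancestor of 892f46b.
Ancestors of 892f46b: {413e9a5, 68b6dda, 6bf4d52, 892f46b, da37c16}.
62d21c1 is not among them, so fast-forward is not possible.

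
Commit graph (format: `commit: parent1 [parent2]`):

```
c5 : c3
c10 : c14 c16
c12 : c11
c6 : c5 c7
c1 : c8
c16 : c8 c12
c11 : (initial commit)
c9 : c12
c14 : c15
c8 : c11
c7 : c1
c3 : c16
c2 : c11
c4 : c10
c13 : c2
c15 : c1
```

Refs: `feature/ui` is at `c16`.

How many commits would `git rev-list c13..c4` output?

Reachable from c4: {c1, c10, c11, c12, c14, c15, c16, c4, c8}.
Reachable from c13: {c11, c13, c2}.
In c4's history but not c13's: {c1, c10, c12, c14, c15, c16, c4, c8} — 8 commits.

8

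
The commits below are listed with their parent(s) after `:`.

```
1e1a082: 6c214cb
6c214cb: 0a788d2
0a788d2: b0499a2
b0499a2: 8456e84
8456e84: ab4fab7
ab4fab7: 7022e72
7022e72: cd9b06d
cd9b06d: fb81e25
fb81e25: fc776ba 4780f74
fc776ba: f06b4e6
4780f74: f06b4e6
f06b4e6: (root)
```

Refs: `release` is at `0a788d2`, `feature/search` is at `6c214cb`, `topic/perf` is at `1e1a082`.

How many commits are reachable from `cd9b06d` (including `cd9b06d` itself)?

Walking parent pointers from cd9b06d: reachable set = {4780f74, cd9b06d, f06b4e6, fb81e25, fc776ba}.
That is 5 commits.

5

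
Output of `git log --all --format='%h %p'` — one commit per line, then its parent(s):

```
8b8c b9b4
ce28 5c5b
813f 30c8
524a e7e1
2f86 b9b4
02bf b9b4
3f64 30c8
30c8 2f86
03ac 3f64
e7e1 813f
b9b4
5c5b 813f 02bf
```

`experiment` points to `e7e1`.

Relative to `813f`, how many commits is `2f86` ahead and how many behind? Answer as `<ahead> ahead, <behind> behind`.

Reachable from 2f86: {2f86, b9b4}.
Reachable from 813f: {2f86, 30c8, 813f, b9b4}.
Only in 2f86's history (ahead): {} — 0.
Only in 813f's history (behind): {30c8, 813f} — 2.

0 ahead, 2 behind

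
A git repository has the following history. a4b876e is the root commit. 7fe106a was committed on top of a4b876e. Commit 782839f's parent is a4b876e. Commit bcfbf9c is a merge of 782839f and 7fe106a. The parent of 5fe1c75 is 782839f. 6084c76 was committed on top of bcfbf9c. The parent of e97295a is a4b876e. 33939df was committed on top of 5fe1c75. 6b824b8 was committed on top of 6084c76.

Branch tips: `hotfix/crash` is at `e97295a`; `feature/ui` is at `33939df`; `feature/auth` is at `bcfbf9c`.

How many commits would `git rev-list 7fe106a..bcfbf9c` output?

Reachable from bcfbf9c: {782839f, 7fe106a, a4b876e, bcfbf9c}.
Reachable from 7fe106a: {7fe106a, a4b876e}.
In bcfbf9c's history but not 7fe106a's: {782839f, bcfbf9c} — 2 commits.

2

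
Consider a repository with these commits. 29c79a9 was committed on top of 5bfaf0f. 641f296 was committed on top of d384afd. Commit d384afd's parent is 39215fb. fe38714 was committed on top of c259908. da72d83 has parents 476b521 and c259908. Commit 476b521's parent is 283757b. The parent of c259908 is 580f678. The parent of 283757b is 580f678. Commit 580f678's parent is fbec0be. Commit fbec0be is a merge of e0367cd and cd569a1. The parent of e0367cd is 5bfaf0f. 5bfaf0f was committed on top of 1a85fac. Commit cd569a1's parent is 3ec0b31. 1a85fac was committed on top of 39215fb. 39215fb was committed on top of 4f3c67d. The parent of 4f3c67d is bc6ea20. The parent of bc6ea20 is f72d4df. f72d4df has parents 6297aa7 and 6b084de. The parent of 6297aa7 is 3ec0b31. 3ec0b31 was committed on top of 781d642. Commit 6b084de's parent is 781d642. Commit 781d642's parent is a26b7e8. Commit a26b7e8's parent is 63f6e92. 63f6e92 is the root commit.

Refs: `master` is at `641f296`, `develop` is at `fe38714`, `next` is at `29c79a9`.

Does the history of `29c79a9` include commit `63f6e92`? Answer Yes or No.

Yes

Ancestors of 29c79a9 (commits reachable by following parents): {1a85fac, 29c79a9, 39215fb, 3ec0b31, 4f3c67d, 5bfaf0f, 6297aa7, 63f6e92, 6b084de, 781d642, a26b7e8, bc6ea20, f72d4df}.
63f6e92 is in that set, so it is an ancestor of 29c79a9.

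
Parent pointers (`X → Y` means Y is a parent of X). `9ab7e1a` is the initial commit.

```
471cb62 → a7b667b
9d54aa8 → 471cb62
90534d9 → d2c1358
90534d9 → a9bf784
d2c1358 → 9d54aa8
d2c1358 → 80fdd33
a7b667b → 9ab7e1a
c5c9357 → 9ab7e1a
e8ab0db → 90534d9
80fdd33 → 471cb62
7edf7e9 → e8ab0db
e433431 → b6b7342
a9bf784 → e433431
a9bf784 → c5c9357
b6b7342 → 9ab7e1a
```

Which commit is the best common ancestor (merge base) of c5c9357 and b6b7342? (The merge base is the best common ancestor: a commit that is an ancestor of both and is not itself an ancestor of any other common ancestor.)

9ab7e1a

Ancestors of c5c9357: {9ab7e1a, c5c9357}.
Ancestors of b6b7342: {9ab7e1a, b6b7342}.
Common ancestors: {9ab7e1a}.
The only common ancestor is 9ab7e1a, so it is the merge base.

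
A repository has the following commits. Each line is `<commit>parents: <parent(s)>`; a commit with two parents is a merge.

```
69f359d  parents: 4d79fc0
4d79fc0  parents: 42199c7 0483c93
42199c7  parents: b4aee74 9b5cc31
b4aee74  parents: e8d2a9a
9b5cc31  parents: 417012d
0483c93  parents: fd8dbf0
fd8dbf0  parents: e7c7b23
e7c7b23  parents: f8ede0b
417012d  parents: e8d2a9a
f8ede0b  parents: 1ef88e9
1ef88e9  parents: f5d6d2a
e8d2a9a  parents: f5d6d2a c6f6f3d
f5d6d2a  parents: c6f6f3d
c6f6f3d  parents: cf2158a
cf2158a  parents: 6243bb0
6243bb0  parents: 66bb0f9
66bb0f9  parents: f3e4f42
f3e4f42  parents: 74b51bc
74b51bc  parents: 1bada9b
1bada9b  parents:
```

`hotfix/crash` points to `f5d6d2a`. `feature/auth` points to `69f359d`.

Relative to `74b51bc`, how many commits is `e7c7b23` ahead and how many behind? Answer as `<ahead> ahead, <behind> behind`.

Reachable from e7c7b23: {1bada9b, 1ef88e9, 6243bb0, 66bb0f9, 74b51bc, c6f6f3d, cf2158a, e7c7b23, f3e4f42, f5d6d2a, f8ede0b}.
Reachable from 74b51bc: {1bada9b, 74b51bc}.
Only in e7c7b23's history (ahead): {1ef88e9, 6243bb0, 66bb0f9, c6f6f3d, cf2158a, e7c7b23, f3e4f42, f5d6d2a, f8ede0b} — 9.
Only in 74b51bc's history (behind): {} — 0.

9 ahead, 0 behind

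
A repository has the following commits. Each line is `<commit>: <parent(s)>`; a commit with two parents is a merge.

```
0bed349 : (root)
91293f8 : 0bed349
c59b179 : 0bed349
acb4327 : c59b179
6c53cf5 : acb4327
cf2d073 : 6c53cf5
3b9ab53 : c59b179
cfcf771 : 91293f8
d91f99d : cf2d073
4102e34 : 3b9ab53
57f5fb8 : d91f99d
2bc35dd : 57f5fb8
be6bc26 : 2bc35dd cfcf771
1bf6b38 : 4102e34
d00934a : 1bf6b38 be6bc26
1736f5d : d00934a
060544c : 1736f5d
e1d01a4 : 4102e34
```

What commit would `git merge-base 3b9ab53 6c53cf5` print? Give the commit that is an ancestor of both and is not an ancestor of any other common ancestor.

c59b179

Ancestors of 3b9ab53: {0bed349, 3b9ab53, c59b179}.
Ancestors of 6c53cf5: {0bed349, 6c53cf5, acb4327, c59b179}.
Common ancestors: {0bed349, c59b179}.
Among these, c59b179 is not an ancestor of any other common ancestor — it is the merge base.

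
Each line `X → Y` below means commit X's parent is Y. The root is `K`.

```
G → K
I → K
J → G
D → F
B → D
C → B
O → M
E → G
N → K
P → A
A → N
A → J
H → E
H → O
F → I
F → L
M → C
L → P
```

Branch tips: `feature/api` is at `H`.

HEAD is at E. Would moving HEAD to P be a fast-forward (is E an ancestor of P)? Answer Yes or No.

A fast-forward from E to P is possible iff E is an ancestor of P.
Ancestors of P: {A, G, J, K, N, P}.
E is not among them, so fast-forward is not possible.

No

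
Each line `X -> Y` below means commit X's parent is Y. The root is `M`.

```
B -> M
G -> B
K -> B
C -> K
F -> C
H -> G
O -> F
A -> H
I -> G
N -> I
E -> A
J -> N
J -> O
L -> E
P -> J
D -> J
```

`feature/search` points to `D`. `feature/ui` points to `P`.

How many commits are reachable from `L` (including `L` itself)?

Walking parent pointers from L: reachable set = {A, B, E, G, H, L, M}.
That is 7 commits.

7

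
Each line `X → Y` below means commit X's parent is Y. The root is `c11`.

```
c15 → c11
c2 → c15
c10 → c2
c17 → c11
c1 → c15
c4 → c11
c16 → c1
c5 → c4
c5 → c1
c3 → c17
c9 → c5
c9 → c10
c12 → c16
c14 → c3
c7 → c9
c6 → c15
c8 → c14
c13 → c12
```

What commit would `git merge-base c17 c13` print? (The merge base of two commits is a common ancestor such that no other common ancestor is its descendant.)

Ancestors of c17: {c11, c17}.
Ancestors of c13: {c1, c11, c12, c13, c15, c16}.
Common ancestors: {c11}.
The only common ancestor is c11, so it is the merge base.

c11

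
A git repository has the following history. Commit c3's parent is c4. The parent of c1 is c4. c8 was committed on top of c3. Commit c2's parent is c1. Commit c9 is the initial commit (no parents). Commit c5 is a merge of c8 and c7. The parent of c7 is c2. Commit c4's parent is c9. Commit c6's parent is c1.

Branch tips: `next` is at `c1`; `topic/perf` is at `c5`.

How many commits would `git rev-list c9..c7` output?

4

Reachable from c7: {c1, c2, c4, c7, c9}.
Reachable from c9: {c9}.
In c7's history but not c9's: {c1, c2, c4, c7} — 4 commits.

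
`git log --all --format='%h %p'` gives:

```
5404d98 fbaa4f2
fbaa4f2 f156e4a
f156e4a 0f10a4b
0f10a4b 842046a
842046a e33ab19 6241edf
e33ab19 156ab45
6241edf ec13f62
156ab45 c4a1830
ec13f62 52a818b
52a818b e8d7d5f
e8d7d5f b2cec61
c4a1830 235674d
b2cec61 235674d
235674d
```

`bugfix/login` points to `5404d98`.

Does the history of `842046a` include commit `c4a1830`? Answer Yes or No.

Yes

Ancestors of 842046a (commits reachable by following parents): {156ab45, 235674d, 52a818b, 6241edf, 842046a, b2cec61, c4a1830, e33ab19, e8d7d5f, ec13f62}.
c4a1830 is in that set, so it is an ancestor of 842046a.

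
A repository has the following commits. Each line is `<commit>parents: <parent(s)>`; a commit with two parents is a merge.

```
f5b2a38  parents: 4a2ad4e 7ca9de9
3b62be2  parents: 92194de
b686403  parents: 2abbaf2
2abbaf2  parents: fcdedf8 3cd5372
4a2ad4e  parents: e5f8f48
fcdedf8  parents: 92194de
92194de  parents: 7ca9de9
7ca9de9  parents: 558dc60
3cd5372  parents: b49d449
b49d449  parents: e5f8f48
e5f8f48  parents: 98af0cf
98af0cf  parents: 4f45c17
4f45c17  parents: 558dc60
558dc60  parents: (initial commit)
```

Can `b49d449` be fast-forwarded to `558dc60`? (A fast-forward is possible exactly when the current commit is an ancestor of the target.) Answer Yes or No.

No

A fast-forward from b49d449 to 558dc60 is possible iff b49d449 is an ancestor of 558dc60.
Ancestors of 558dc60: {558dc60}.
b49d449 is not among them, so fast-forward is not possible.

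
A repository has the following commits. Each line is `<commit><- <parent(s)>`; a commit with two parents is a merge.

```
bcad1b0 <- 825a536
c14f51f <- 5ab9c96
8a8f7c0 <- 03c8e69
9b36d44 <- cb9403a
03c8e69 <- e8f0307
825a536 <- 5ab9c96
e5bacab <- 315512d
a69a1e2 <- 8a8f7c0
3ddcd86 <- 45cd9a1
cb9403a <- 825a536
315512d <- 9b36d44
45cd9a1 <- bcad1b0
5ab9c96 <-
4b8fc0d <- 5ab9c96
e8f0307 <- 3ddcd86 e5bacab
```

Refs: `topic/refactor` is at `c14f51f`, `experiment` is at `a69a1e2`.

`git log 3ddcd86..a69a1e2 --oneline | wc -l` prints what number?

Reachable from a69a1e2: {03c8e69, 315512d, 3ddcd86, 45cd9a1, 5ab9c96, 825a536, 8a8f7c0, 9b36d44, a69a1e2, bcad1b0, cb9403a, e5bacab, e8f0307}.
Reachable from 3ddcd86: {3ddcd86, 45cd9a1, 5ab9c96, 825a536, bcad1b0}.
In a69a1e2's history but not 3ddcd86's: {03c8e69, 315512d, 8a8f7c0, 9b36d44, a69a1e2, cb9403a, e5bacab, e8f0307} — 8 commits.

8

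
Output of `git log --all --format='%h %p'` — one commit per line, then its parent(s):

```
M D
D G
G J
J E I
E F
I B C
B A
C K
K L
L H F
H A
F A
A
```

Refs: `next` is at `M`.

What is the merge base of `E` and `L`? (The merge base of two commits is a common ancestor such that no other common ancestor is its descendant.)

Ancestors of E: {A, E, F}.
Ancestors of L: {A, F, H, L}.
Common ancestors: {A, F}.
Among these, F is not an ancestor of any other common ancestor — it is the merge base.

F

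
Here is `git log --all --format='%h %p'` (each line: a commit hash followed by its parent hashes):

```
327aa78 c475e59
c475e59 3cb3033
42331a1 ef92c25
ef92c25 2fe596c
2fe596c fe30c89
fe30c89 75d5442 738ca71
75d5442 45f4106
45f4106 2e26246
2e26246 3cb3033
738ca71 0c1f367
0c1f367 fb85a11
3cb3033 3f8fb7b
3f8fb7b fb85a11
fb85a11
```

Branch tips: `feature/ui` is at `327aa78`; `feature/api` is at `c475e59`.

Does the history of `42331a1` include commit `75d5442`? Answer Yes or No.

Ancestors of 42331a1 (commits reachable by following parents): {0c1f367, 2e26246, 2fe596c, 3cb3033, 3f8fb7b, 42331a1, 45f4106, 738ca71, 75d5442, ef92c25, fb85a11, fe30c89}.
75d5442 is in that set, so it is an ancestor of 42331a1.

Yes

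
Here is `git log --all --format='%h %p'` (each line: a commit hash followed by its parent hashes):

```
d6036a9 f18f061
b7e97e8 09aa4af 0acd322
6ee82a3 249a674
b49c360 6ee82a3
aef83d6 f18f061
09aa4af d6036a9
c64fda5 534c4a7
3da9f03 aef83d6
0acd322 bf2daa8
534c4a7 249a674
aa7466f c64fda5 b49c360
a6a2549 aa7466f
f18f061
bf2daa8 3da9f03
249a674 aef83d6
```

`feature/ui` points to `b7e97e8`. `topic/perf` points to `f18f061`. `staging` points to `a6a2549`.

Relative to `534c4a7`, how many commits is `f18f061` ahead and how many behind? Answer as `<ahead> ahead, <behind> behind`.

Reachable from f18f061: {f18f061}.
Reachable from 534c4a7: {249a674, 534c4a7, aef83d6, f18f061}.
Only in f18f061's history (ahead): {} — 0.
Only in 534c4a7's history (behind): {249a674, 534c4a7, aef83d6} — 3.

0 ahead, 3 behind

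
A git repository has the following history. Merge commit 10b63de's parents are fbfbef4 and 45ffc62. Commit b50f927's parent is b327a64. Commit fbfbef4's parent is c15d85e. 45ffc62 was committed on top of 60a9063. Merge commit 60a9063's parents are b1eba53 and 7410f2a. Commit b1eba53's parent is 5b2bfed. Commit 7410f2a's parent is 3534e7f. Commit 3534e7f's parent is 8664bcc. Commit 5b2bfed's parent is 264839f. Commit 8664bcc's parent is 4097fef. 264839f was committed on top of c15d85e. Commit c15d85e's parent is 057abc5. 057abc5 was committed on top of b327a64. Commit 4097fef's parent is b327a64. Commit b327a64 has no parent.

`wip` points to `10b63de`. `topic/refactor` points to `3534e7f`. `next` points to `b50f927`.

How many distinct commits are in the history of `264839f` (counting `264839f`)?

4

Walking parent pointers from 264839f: reachable set = {057abc5, 264839f, b327a64, c15d85e}.
That is 4 commits.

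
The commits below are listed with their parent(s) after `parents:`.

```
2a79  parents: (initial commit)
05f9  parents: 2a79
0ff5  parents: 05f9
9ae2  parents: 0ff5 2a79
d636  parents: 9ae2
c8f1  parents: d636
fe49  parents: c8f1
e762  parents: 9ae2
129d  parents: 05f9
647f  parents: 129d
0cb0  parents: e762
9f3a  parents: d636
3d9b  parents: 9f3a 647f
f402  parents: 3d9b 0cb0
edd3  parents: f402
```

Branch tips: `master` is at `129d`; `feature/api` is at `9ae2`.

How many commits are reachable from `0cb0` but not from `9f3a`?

Reachable from 0cb0: {05f9, 0cb0, 0ff5, 2a79, 9ae2, e762}.
Reachable from 9f3a: {05f9, 0ff5, 2a79, 9ae2, 9f3a, d636}.
In 0cb0's history but not 9f3a's: {0cb0, e762} — 2 commits.

2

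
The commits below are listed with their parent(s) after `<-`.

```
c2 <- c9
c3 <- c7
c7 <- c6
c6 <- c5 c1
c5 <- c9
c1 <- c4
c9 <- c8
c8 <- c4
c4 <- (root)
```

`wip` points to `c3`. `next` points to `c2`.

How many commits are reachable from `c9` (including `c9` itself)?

3

Walking parent pointers from c9: reachable set = {c4, c8, c9}.
That is 3 commits.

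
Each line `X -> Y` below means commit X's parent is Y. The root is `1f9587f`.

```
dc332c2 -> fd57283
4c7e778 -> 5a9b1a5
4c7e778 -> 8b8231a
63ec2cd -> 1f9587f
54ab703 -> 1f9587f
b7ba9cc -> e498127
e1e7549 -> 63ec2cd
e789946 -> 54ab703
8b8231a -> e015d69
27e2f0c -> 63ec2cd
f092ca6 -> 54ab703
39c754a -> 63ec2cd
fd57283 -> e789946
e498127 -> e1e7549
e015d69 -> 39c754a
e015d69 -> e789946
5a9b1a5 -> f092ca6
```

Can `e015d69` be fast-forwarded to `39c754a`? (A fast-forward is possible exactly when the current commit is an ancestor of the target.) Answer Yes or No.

No

A fast-forward from e015d69 to 39c754a is possible iff e015d69 is an ancestor of 39c754a.
Ancestors of 39c754a: {1f9587f, 39c754a, 63ec2cd}.
e015d69 is not among them, so fast-forward is not possible.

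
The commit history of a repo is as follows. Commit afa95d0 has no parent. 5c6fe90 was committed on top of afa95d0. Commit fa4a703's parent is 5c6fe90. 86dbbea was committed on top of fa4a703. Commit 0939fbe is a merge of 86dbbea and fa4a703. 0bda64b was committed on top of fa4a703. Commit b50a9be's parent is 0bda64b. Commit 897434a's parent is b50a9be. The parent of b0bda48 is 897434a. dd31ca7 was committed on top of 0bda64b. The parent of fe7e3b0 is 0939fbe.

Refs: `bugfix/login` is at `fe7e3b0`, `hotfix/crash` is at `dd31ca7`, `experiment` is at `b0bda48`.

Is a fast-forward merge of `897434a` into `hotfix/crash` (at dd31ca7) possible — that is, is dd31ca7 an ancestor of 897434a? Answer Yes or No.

No

A fast-forward from dd31ca7 to 897434a is possible iff dd31ca7 is an ancestor of 897434a.
Ancestors of 897434a: {0bda64b, 5c6fe90, 897434a, afa95d0, b50a9be, fa4a703}.
dd31ca7 is not among them, so fast-forward is not possible.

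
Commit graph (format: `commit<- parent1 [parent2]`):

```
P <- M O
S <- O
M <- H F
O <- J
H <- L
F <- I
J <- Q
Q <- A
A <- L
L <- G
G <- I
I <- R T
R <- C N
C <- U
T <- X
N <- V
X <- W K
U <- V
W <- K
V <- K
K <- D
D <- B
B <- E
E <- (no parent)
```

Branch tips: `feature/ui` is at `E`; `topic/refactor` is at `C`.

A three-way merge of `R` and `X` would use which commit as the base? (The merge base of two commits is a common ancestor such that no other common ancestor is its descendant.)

K

Ancestors of R: {B, C, D, E, K, N, R, U, V}.
Ancestors of X: {B, D, E, K, W, X}.
Common ancestors: {B, D, E, K}.
Among these, K is not an ancestor of any other common ancestor — it is the merge base.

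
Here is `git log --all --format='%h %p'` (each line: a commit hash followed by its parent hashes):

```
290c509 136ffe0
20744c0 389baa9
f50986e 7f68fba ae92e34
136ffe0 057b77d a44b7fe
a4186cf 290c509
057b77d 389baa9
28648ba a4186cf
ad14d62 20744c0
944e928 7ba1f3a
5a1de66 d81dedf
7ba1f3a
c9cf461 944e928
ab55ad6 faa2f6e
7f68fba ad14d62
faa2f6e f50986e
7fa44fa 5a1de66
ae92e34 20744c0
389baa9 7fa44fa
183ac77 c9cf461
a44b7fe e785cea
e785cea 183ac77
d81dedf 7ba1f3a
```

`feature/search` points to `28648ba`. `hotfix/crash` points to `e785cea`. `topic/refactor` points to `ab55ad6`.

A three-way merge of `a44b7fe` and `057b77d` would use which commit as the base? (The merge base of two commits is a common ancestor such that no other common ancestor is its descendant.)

7ba1f3a

Ancestors of a44b7fe: {183ac77, 7ba1f3a, 944e928, a44b7fe, c9cf461, e785cea}.
Ancestors of 057b77d: {057b77d, 389baa9, 5a1de66, 7ba1f3a, 7fa44fa, d81dedf}.
Common ancestors: {7ba1f3a}.
The only common ancestor is 7ba1f3a, so it is the merge base.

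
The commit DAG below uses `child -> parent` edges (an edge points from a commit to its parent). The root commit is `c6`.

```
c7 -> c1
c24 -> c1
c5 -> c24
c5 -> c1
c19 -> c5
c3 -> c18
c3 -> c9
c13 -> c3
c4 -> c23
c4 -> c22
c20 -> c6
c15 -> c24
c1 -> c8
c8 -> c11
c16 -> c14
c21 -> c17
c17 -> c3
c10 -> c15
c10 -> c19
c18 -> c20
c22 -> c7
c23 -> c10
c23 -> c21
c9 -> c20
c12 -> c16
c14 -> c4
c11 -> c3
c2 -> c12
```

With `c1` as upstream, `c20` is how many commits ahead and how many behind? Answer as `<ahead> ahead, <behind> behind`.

Reachable from c20: {c20, c6}.
Reachable from c1: {c1, c11, c18, c20, c3, c6, c8, c9}.
Only in c20's history (ahead): {} — 0.
Only in c1's history (behind): {c1, c11, c18, c3, c8, c9} — 6.

0 ahead, 6 behind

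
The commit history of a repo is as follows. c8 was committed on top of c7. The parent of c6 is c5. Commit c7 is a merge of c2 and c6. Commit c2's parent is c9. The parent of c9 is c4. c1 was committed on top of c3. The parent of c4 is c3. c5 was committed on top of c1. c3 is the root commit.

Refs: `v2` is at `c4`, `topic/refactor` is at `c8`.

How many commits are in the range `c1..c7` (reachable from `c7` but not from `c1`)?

Reachable from c7: {c1, c2, c3, c4, c5, c6, c7, c9}.
Reachable from c1: {c1, c3}.
In c7's history but not c1's: {c2, c4, c5, c6, c7, c9} — 6 commits.

6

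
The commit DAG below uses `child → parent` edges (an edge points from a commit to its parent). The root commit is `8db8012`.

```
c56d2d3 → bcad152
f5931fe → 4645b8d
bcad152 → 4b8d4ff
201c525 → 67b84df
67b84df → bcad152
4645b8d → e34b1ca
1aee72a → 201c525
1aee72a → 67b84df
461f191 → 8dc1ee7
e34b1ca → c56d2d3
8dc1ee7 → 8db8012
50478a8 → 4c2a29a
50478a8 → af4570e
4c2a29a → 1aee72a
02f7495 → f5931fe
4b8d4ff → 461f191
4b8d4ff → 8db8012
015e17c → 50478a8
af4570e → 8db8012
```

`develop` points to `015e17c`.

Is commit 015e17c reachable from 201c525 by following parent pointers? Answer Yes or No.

Ancestors of 201c525: {201c525, 461f191, 4b8d4ff, 67b84df, 8db8012, 8dc1ee7, bcad152}.
015e17c is not in that set, so it is not an ancestor of 201c525.

No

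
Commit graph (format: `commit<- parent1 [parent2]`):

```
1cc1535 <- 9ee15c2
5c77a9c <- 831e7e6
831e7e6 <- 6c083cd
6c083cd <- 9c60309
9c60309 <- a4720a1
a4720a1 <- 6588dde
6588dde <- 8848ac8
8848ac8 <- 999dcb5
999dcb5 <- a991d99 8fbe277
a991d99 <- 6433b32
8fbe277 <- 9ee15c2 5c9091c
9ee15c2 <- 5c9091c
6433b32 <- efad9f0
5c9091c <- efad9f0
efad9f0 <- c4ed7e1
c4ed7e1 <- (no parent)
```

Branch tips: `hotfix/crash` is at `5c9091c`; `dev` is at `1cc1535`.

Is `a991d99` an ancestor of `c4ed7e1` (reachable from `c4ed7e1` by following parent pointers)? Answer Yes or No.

Ancestors of c4ed7e1: {c4ed7e1}.
a991d99 is not in that set, so it is not an ancestor of c4ed7e1.

No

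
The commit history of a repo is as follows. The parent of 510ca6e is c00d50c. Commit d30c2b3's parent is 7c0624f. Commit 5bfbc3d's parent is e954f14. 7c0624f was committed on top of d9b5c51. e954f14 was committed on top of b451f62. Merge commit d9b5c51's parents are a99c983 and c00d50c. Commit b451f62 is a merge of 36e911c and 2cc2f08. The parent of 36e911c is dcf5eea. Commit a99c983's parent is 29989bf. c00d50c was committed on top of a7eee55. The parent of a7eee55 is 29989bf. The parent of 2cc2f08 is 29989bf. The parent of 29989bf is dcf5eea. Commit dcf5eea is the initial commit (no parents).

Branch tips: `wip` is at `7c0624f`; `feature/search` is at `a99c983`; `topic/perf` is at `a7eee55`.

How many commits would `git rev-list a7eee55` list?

3

Walking parent pointers from a7eee55: reachable set = {29989bf, a7eee55, dcf5eea}.
That is 3 commits.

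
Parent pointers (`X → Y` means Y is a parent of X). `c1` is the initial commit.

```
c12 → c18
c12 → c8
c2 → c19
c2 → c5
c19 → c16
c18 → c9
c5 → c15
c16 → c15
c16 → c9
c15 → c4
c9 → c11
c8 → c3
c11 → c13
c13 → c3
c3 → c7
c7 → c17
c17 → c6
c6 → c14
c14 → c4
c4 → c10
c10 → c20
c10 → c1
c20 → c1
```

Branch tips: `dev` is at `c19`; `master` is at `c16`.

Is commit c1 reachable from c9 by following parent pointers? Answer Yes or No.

Ancestors of c9 (commits reachable by following parents): {c1, c10, c11, c13, c14, c17, c20, c3, c4, c6, c7, c9}.
c1 is in that set, so it is an ancestor of c9.

Yes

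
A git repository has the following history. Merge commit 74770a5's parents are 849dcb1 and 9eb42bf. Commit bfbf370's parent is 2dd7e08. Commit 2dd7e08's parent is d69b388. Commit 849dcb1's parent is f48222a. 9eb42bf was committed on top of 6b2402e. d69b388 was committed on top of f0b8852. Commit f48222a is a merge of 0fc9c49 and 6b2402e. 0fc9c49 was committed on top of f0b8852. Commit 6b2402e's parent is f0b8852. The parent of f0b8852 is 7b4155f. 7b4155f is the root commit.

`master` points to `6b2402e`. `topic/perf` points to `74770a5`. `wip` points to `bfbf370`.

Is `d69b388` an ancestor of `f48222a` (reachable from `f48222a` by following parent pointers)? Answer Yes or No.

Ancestors of f48222a: {0fc9c49, 6b2402e, 7b4155f, f0b8852, f48222a}.
d69b388 is not in that set, so it is not an ancestor of f48222a.

No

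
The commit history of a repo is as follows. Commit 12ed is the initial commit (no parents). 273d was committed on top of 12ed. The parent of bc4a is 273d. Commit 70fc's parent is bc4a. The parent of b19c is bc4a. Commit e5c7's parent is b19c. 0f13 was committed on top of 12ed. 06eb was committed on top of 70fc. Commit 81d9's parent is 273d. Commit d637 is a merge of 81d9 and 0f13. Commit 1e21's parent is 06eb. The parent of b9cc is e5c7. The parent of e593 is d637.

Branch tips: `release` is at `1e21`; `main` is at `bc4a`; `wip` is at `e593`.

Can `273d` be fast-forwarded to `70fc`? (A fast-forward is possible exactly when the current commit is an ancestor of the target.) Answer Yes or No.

Yes

A fast-forward from 273d to 70fc is possible iff 273d is an ancestor of 70fc.
Ancestors of 70fc: {12ed, 273d, 70fc, bc4a}.
273d is among them, so fast-forward is possible.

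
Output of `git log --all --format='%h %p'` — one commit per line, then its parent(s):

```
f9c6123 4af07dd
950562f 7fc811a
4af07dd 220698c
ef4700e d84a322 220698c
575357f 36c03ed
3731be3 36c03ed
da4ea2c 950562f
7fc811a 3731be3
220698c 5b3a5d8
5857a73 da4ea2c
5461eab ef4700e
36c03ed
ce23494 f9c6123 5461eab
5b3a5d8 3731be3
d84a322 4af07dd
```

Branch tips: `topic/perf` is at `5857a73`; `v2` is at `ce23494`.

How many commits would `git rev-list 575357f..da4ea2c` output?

4

Reachable from da4ea2c: {36c03ed, 3731be3, 7fc811a, 950562f, da4ea2c}.
Reachable from 575357f: {36c03ed, 575357f}.
In da4ea2c's history but not 575357f's: {3731be3, 7fc811a, 950562f, da4ea2c} — 4 commits.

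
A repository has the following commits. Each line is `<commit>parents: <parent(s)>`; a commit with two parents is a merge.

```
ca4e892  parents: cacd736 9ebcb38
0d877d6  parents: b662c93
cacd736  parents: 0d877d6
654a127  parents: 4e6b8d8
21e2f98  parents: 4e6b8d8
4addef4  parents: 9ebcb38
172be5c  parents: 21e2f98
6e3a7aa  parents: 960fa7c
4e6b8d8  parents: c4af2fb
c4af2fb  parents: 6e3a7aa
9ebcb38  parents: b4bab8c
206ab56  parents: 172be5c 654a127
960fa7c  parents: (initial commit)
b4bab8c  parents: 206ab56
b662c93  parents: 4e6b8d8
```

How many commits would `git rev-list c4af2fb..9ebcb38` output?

7

Reachable from 9ebcb38: {172be5c, 206ab56, 21e2f98, 4e6b8d8, 654a127, 6e3a7aa, 960fa7c, 9ebcb38, b4bab8c, c4af2fb}.
Reachable from c4af2fb: {6e3a7aa, 960fa7c, c4af2fb}.
In 9ebcb38's history but not c4af2fb's: {172be5c, 206ab56, 21e2f98, 4e6b8d8, 654a127, 9ebcb38, b4bab8c} — 7 commits.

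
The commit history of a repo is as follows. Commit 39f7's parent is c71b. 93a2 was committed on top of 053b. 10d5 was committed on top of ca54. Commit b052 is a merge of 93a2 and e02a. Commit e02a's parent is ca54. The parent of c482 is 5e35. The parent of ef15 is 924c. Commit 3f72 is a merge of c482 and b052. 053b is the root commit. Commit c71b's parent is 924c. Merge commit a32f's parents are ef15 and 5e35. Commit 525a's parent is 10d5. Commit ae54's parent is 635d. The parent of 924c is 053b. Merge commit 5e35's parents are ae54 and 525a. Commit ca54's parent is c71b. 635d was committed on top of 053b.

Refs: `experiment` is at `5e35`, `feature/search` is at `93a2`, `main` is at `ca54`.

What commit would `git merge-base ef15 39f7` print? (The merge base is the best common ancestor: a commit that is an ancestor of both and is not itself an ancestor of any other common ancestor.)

Ancestors of ef15: {053b, 924c, ef15}.
Ancestors of 39f7: {053b, 39f7, 924c, c71b}.
Common ancestors: {053b, 924c}.
Among these, 924c is not an ancestor of any other common ancestor — it is the merge base.

924c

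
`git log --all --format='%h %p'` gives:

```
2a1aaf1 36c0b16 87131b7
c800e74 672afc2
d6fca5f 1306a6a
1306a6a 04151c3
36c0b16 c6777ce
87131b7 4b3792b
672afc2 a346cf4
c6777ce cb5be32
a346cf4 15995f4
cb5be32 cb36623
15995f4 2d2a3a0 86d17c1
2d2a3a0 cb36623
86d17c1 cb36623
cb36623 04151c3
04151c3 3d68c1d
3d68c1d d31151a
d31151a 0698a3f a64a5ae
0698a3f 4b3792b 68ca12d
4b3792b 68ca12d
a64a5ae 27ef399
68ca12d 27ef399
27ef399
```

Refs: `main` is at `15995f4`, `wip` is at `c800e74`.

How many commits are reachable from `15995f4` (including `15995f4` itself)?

12

Walking parent pointers from 15995f4: reachable set = {04151c3, 0698a3f, 15995f4, 27ef399, 2d2a3a0, 3d68c1d, 4b3792b, 68ca12d, 86d17c1, a64a5ae, cb36623, d31151a}.
That is 12 commits.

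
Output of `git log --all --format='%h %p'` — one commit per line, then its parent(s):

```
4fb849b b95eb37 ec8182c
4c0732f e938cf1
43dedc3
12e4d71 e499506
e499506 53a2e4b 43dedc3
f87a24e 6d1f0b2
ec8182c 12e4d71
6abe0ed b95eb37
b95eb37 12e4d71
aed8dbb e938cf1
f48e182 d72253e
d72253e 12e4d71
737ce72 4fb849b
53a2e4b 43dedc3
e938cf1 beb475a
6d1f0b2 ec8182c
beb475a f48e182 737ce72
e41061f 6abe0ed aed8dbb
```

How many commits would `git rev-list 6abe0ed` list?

Walking parent pointers from 6abe0ed: reachable set = {12e4d71, 43dedc3, 53a2e4b, 6abe0ed, b95eb37, e499506}.
That is 6 commits.

6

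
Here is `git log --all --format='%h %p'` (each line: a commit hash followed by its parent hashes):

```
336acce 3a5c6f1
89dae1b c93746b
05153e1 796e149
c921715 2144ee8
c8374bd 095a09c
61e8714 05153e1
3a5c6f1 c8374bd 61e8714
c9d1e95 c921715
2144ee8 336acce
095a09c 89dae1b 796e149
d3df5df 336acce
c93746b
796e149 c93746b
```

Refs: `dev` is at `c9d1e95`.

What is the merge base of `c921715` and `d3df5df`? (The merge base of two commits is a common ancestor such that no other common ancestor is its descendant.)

Ancestors of c921715: {05153e1, 095a09c, 2144ee8, 336acce, 3a5c6f1, 61e8714, 796e149, 89dae1b, c8374bd, c921715, c93746b}.
Ancestors of d3df5df: {05153e1, 095a09c, 336acce, 3a5c6f1, 61e8714, 796e149, 89dae1b, c8374bd, c93746b, d3df5df}.
Common ancestors: {05153e1, 095a09c, 336acce, 3a5c6f1, 61e8714, 796e149, 89dae1b, c8374bd, c93746b}.
Among these, 336acce is not an ancestor of any other common ancestor — it is the merge base.

336acce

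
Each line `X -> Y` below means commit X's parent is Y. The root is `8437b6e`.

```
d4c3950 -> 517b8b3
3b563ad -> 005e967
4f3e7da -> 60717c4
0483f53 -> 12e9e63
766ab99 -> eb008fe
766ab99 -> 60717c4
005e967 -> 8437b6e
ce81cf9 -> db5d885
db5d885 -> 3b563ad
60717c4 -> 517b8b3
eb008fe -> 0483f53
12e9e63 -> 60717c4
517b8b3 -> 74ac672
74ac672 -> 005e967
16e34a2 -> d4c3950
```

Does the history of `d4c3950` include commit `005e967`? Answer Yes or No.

Yes

Ancestors of d4c3950 (commits reachable by following parents): {005e967, 517b8b3, 74ac672, 8437b6e, d4c3950}.
005e967 is in that set, so it is an ancestor of d4c3950.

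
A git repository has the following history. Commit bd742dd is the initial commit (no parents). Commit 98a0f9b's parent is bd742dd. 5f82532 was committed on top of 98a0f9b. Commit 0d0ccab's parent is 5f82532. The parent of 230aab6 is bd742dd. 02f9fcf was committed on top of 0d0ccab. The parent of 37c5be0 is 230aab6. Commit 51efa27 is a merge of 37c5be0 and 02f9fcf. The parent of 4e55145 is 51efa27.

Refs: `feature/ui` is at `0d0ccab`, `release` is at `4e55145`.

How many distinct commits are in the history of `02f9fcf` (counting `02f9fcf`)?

Walking parent pointers from 02f9fcf: reachable set = {02f9fcf, 0d0ccab, 5f82532, 98a0f9b, bd742dd}.
That is 5 commits.

5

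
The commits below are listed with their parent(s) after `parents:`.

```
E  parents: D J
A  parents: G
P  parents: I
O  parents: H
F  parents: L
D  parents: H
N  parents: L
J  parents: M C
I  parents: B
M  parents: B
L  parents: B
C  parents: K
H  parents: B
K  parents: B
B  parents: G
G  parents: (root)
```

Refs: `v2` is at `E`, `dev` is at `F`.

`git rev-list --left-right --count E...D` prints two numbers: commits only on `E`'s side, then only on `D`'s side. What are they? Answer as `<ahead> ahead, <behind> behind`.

5 ahead, 0 behind

Reachable from E: {B, C, D, E, G, H, J, K, M}.
Reachable from D: {B, D, G, H}.
Only in E's history (ahead): {C, E, J, K, M} — 5.
Only in D's history (behind): {} — 0.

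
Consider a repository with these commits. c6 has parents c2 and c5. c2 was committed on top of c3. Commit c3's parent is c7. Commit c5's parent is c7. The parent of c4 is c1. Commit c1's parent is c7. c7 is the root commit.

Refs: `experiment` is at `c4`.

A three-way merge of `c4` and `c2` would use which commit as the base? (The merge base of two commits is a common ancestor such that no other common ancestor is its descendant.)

c7

Ancestors of c4: {c1, c4, c7}.
Ancestors of c2: {c2, c3, c7}.
Common ancestors: {c7}.
The only common ancestor is c7, so it is the merge base.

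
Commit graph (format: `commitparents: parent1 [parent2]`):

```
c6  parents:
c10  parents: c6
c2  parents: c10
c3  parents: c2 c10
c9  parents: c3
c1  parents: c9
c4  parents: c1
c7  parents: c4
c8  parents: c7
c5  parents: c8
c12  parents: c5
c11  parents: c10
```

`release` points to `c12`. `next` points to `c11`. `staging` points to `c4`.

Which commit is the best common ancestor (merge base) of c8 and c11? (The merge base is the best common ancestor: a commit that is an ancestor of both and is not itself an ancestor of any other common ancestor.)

c10

Ancestors of c8: {c1, c10, c2, c3, c4, c6, c7, c8, c9}.
Ancestors of c11: {c10, c11, c6}.
Common ancestors: {c10, c6}.
Among these, c10 is not an ancestor of any other common ancestor — it is the merge base.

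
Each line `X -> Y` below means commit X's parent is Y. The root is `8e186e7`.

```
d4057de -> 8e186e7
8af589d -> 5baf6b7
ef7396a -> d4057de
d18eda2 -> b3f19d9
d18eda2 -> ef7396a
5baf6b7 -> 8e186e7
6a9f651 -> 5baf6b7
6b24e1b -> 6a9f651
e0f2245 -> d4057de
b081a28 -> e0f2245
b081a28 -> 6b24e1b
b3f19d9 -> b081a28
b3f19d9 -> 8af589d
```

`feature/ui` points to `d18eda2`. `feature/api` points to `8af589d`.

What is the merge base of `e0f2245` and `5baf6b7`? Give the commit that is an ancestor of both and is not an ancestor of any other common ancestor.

8e186e7

Ancestors of e0f2245: {8e186e7, d4057de, e0f2245}.
Ancestors of 5baf6b7: {5baf6b7, 8e186e7}.
Common ancestors: {8e186e7}.
The only common ancestor is 8e186e7, so it is the merge base.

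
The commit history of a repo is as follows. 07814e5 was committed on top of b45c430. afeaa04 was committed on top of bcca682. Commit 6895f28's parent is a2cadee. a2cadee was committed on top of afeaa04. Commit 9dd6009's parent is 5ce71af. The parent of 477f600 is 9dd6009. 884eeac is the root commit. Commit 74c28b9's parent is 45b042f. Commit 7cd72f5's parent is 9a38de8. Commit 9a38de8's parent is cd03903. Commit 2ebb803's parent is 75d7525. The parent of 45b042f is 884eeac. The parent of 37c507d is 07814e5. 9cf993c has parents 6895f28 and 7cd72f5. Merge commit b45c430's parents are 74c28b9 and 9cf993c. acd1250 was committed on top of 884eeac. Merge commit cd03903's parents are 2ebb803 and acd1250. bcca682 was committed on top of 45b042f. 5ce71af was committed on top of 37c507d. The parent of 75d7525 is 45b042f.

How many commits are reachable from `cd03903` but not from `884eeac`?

5

Reachable from cd03903: {2ebb803, 45b042f, 75d7525, 884eeac, acd1250, cd03903}.
Reachable from 884eeac: {884eeac}.
In cd03903's history but not 884eeac's: {2ebb803, 45b042f, 75d7525, acd1250, cd03903} — 5 commits.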